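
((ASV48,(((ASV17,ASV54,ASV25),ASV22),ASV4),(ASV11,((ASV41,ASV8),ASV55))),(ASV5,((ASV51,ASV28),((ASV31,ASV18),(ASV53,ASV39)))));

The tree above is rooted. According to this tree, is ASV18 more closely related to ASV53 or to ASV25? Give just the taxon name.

The MRCA of ASV18 and ASV53 subtends ((ASV31,ASV18),(ASV53,ASV39)) (4 taxa).
The MRCA of ASV18 and ASV25 is the root, subtending the entire tree (17 taxa).
The first is nested inside the second, so ASV18 shares a more recent common ancestor with ASV53.

ASV53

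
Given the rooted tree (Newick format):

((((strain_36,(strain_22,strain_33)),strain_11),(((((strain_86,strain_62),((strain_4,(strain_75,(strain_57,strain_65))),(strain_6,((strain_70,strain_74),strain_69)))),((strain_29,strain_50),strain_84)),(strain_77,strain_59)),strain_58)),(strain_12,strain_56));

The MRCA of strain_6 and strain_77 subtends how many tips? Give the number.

15

The MRCA of strain_6 and strain_77 is the node subtending ((((strain_86,strain_62),((strain_4,(strain_75,(strain_57,strain_65))),(strain_6,((strain_70,strain_74),strain_69)))),((strain_29,strain_50),strain_84)),(strain_77,strain_59)).
That clade contains 15 terminal taxa: strain_29, strain_4, strain_50, strain_57, strain_59, strain_6, strain_62, strain_65, strain_69, strain_70, strain_74, strain_75, strain_77, strain_84, strain_86.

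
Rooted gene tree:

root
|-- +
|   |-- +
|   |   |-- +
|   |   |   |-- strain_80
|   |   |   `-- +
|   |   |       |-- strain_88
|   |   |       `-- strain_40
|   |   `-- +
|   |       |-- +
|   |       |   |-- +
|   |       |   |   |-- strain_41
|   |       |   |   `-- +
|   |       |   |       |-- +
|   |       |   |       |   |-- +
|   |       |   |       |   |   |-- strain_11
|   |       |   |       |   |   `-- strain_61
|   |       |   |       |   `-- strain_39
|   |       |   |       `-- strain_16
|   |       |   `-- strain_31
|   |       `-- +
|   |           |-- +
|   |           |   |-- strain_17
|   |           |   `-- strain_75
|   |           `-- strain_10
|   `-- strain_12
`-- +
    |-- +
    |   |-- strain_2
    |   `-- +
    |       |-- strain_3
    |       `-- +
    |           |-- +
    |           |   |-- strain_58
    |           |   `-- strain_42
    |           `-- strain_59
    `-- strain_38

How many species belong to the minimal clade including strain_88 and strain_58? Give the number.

19

The MRCA of strain_88 and strain_58 is the root, so the clade is the entire tree.
That clade contains 19 terminal taxa: strain_10, strain_11, strain_12, strain_16, strain_17, strain_2, strain_3, strain_31, strain_38, strain_39, strain_40, strain_41, strain_42, strain_58, strain_59, strain_61, strain_75, strain_80, strain_88.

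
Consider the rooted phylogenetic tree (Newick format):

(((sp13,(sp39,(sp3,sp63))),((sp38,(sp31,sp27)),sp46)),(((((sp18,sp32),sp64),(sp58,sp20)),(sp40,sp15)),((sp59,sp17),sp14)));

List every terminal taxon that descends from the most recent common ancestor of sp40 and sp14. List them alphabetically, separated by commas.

sp14, sp15, sp17, sp18, sp20, sp32, sp40, sp58, sp59, sp64

Tracing sp40: it sits inside (sp40,sp15).
Tracing sp14: it sits inside ((sp59,sp17),sp14).
The smallest clade enclosing both is (((((sp18,sp32),sp64),(sp58,sp20)),(sp40,sp15)),((sp59,sp17),sp14)); the answer is its 10 terminal taxa in alphabetical order.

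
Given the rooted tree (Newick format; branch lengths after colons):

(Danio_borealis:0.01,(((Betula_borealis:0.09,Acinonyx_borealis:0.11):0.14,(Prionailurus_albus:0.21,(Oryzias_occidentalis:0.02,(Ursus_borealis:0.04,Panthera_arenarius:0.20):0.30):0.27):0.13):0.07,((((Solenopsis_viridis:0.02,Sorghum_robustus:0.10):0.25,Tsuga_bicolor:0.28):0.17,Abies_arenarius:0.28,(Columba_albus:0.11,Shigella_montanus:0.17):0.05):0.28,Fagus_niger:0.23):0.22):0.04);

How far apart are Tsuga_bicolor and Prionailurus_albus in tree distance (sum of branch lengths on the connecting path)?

1.36

The path runs Tsuga_bicolor → … → MRCA → … → Prionailurus_albus; the MRCA is the node subtending (((Betula_borealis,Acinonyx_borealis),(Prionailurus_albus,(Oryzias_occidentalis,(Ursus_borealis,Panthera_arenarius)))),((((Solenopsis_viridis,Sorghum_robustus),Tsuga_bicolor),Abies_arenarius,(Columba_albus,Shigella_montanus)),Fagus_niger)).
Branch lengths along that path: 0.28 + 0.17 + 0.28 + 0.22 + 0.07 + 0.13 + 0.21 = 1.36.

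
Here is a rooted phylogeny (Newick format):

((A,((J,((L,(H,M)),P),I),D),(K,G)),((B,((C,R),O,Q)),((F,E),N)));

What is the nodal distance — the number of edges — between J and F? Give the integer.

8

The MRCA of J and F is the root of the tree.
From J up to that node: 4 branches. From F up to the same node: 4 branches. Total: 4 + 4 = 8.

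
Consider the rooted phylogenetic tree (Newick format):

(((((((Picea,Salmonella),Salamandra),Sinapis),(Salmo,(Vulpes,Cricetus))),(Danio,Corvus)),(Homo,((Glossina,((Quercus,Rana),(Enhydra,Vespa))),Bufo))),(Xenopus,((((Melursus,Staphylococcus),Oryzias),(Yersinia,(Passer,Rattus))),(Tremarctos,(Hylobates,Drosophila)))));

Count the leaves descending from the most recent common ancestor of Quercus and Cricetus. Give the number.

The MRCA of Quercus and Cricetus is the node subtending ((((((Picea,Salmonella),Salamandra),Sinapis),(Salmo,(Vulpes,Cricetus))),(Danio,Corvus)),(Homo,((Glossina,((Quercus,Rana),(Enhydra,Vespa))),Bufo))).
That clade contains 16 terminal taxa: Bufo, Corvus, Cricetus, Danio, Enhydra, Glossina, Homo, Picea, Quercus, Rana, Salamandra, Salmo, Salmonella, Sinapis, Vespa, Vulpes.

16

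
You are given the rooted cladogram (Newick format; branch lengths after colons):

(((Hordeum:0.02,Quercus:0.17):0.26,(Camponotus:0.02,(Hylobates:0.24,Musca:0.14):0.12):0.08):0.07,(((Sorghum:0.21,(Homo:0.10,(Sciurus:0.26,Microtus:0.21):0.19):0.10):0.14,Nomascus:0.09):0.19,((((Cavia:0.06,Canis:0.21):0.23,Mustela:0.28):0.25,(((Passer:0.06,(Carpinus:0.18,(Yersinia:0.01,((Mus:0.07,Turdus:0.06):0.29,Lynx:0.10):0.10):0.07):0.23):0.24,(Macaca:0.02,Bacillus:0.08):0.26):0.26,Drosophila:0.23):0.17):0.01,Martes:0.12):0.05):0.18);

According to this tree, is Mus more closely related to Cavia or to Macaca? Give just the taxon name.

Macaca

The MRCA of Mus and Macaca subtends ((Passer,(Carpinus,(Yersinia,((Mus,Turdus),Lynx)))),(Macaca,Bacillus)) (8 taxa).
The MRCA of Mus and Cavia subtends (((Cavia,Canis),Mustela),(((Passer,(Carpinus,(Yersinia,((Mus,Turdus),Lynx)))),(Macaca,Bacillus)),Drosophila)) (12 taxa).
The first is nested inside the second, so Mus shares a more recent common ancestor with Macaca.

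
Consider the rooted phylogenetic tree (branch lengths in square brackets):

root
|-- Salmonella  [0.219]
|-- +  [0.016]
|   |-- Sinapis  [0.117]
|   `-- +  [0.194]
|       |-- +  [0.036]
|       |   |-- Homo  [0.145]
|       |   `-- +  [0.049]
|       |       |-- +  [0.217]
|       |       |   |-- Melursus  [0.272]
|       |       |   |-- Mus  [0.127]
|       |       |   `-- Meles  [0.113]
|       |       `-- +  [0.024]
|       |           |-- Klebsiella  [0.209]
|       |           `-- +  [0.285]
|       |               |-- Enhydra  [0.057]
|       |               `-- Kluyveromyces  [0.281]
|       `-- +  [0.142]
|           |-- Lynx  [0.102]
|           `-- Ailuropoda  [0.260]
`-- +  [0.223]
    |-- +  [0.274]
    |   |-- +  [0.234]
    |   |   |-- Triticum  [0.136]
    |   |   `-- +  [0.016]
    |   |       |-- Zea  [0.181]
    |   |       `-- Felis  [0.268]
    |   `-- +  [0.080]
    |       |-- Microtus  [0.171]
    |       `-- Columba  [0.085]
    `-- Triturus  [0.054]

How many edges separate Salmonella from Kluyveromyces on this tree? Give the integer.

8

The MRCA of Salmonella and Kluyveromyces is the root of the tree.
From Salmonella up to that node: 1 branch. From Kluyveromyces up to the same node: 7 branches. Total: 1 + 7 = 8.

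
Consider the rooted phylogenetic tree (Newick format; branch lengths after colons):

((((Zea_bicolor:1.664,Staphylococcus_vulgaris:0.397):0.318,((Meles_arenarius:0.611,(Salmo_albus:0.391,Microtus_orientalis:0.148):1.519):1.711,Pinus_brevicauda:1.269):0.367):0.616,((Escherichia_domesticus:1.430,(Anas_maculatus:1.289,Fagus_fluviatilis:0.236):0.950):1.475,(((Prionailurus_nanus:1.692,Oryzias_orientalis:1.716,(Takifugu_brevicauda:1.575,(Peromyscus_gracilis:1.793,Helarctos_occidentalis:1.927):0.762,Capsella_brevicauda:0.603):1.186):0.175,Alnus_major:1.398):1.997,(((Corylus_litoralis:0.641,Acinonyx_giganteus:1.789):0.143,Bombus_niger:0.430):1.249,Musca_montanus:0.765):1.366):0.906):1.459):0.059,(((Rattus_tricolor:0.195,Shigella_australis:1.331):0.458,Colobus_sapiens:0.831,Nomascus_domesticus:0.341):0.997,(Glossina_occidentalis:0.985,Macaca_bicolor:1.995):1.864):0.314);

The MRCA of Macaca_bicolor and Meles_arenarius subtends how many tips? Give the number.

26

The MRCA of Macaca_bicolor and Meles_arenarius is the root, so the clade is the entire tree.
That clade contains 26 terminal taxa: Acinonyx_giganteus, Alnus_major, Anas_maculatus, Bombus_niger, Capsella_brevicauda, Colobus_sapiens, Corylus_litoralis, Escherichia_domesticus, Fagus_fluviatilis, Glossina_occidentalis, Helarctos_occidentalis, Macaca_bicolor, Meles_arenarius, Microtus_orientalis, Musca_montanus, Nomascus_domesticus, Oryzias_orientalis, Peromyscus_gracilis, Pinus_brevicauda, Prionailurus_nanus, Rattus_tricolor, Salmo_albus, Shigella_australis, Staphylococcus_vulgaris, Takifugu_brevicauda, Zea_bicolor.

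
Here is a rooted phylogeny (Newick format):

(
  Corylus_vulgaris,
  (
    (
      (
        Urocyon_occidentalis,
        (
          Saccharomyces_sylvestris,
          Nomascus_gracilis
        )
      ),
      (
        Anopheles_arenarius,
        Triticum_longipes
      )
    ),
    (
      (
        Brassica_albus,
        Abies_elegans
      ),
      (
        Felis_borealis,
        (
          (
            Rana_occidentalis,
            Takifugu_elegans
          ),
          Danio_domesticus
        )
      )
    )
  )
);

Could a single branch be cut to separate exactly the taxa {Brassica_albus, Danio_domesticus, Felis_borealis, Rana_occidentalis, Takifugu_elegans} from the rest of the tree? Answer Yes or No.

No

The MRCA of the listed taxa subtends ((Brassica_albus,Abies_elegans),(Felis_borealis,((Rana_occidentalis,Takifugu_elegans),Danio_domesticus))).
That clade also contains Abies_elegans, which is not in the proposed group, so the group is not monophyletic.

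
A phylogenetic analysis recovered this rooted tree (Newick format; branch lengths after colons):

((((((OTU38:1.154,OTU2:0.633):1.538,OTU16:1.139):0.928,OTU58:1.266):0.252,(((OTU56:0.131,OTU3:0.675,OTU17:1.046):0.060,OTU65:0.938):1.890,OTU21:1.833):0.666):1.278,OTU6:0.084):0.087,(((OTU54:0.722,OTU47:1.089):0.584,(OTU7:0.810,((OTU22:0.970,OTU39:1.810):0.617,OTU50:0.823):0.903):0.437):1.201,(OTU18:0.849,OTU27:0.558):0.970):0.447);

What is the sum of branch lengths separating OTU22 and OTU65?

9.434

The path runs OTU22 → … → MRCA → … → OTU65; the MRCA is the root of the tree.
Branch lengths along that path: 0.970 + 0.617 + 0.903 + 0.437 + 1.201 + 0.447 + 0.087 + 1.278 + 0.666 + 1.890 + 0.938 = 9.434.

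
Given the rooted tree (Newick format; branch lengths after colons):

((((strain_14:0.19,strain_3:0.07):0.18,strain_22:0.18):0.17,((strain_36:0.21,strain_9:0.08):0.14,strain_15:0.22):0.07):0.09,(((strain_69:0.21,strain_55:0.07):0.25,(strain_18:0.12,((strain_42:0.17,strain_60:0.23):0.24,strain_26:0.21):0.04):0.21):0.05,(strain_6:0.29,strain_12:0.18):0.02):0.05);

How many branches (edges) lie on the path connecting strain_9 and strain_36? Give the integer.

The MRCA of strain_9 and strain_36 is the node subtending (strain_36,strain_9).
From strain_9 up to that node: 1 branch. From strain_36 up to the same node: 1 branch. Total: 1 + 1 = 2.

2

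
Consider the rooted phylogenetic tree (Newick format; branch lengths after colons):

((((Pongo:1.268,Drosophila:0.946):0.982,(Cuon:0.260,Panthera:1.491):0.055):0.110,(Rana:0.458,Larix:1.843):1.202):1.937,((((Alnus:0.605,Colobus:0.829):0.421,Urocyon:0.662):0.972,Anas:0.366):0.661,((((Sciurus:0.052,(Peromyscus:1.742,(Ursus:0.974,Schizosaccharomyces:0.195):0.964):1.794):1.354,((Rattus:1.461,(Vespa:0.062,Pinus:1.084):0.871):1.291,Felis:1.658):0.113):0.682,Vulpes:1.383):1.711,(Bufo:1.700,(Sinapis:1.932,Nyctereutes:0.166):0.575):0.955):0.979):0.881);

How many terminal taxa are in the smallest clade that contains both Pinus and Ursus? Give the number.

The MRCA of Pinus and Ursus is the node subtending ((Sciurus,(Peromyscus,(Ursus,Schizosaccharomyces))),((Rattus,(Vespa,Pinus)),Felis)).
That clade contains 8 terminal taxa: Felis, Peromyscus, Pinus, Rattus, Schizosaccharomyces, Sciurus, Ursus, Vespa.

8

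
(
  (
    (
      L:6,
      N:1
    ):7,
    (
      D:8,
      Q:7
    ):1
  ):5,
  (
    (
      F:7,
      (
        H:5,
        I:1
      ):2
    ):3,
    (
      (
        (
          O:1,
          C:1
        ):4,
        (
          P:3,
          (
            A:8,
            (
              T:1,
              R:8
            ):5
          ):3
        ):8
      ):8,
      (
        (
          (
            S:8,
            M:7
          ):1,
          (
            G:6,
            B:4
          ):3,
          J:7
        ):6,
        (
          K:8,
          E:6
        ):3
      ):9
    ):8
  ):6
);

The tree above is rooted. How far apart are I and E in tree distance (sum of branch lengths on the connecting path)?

The path runs I → … → MRCA → … → E; the MRCA is the node subtending ((F,(H,I)),(((O,C),(P,(A,(T,R)))),(((S,M),(G,B),J),(K,E)))).
Branch lengths along that path: 1 + 2 + 3 + 8 + 9 + 3 + 6 = 32.

32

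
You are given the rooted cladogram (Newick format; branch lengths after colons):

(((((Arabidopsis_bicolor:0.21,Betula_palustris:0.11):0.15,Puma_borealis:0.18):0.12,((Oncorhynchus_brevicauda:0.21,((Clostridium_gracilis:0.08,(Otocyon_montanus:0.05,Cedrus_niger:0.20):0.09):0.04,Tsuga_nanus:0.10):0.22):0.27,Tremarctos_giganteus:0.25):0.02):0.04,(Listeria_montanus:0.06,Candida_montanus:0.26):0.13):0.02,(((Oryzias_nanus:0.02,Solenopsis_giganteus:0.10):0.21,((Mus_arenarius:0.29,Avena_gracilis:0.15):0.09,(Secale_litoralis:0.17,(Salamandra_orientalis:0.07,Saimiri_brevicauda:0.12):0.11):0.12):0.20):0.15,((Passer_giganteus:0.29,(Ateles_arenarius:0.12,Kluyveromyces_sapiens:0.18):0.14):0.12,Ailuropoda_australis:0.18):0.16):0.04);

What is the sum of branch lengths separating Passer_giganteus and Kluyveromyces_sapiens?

The path runs Passer_giganteus → … → MRCA → … → Kluyveromyces_sapiens; the MRCA is the node subtending (Passer_giganteus,(Ateles_arenarius,Kluyveromyces_sapiens)).
Branch lengths along that path: 0.29 + 0.14 + 0.18 = 0.61.

0.61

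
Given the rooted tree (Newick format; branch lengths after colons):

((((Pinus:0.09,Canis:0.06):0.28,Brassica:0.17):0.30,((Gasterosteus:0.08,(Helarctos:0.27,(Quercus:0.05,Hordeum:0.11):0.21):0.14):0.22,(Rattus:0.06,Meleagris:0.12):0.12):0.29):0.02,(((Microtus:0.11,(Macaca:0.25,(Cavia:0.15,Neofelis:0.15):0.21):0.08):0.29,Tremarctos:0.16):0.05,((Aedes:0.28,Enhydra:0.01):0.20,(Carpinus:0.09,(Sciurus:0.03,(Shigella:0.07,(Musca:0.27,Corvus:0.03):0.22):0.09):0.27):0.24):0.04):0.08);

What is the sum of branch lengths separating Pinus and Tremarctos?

The path runs Pinus → … → MRCA → … → Tremarctos; the MRCA is the root of the tree.
Branch lengths along that path: 0.09 + 0.28 + 0.30 + 0.02 + 0.08 + 0.05 + 0.16 = 0.98.

0.98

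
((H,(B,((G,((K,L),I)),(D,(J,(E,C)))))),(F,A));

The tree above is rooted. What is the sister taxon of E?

C

E attaches to the tree at the node subtending (E,C).
The other lineage descending from that same node — the sister group — is the single tip C.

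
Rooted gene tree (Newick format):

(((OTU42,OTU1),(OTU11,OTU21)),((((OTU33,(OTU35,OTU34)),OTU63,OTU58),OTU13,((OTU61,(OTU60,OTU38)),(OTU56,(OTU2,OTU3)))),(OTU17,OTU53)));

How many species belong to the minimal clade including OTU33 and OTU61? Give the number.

12

The MRCA of OTU33 and OTU61 is the node subtending (((OTU33,(OTU35,OTU34)),OTU63,OTU58),OTU13,((OTU61,(OTU60,OTU38)),(OTU56,(OTU2,OTU3)))).
That clade contains 12 terminal taxa: OTU13, OTU2, OTU3, OTU33, OTU34, OTU35, OTU38, OTU56, OTU58, OTU60, OTU61, OTU63.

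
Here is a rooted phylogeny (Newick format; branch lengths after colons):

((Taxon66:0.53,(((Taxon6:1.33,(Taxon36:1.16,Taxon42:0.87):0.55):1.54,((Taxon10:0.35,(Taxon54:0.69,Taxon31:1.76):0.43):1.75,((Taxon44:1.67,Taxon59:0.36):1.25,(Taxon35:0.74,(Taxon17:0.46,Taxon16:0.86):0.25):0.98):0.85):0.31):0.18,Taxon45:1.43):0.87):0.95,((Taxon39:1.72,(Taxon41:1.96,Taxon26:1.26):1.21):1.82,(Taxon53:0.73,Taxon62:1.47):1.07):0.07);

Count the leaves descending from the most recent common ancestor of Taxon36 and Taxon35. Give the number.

The MRCA of Taxon36 and Taxon35 is the node subtending ((Taxon6,(Taxon36,Taxon42)),((Taxon10,(Taxon54,Taxon31)),((Taxon44,Taxon59),(Taxon35,(Taxon17,Taxon16))))).
That clade contains 11 terminal taxa: Taxon10, Taxon16, Taxon17, Taxon31, Taxon35, Taxon36, Taxon42, Taxon44, Taxon54, Taxon59, Taxon6.

11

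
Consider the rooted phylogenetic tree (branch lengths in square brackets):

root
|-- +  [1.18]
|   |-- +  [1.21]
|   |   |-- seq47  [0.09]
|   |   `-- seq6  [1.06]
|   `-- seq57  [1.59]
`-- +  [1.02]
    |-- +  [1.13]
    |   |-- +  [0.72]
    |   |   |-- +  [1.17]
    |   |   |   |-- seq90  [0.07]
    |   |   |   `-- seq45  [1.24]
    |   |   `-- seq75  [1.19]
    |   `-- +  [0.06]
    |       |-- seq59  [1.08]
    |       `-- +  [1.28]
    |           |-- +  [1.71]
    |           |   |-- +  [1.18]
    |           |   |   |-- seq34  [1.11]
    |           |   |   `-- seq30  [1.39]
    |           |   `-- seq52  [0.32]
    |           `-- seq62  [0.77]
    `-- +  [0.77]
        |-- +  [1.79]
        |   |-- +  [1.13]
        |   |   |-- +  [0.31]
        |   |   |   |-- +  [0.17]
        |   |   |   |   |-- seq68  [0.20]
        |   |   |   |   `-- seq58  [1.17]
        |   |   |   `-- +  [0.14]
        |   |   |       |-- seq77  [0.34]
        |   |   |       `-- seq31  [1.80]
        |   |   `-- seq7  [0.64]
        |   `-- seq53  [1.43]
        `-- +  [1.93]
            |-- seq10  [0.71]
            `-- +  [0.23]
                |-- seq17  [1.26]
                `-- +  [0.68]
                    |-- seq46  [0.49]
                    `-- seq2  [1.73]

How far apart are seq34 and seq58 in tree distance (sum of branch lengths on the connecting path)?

The path runs seq34 → … → MRCA → … → seq58; the MRCA is the node subtending ((((seq90,seq45),seq75),(seq59,(((seq34,seq30),seq52),seq62))),(((((seq68,seq58),(seq77,seq31)),seq7),seq53),(seq10,(seq17,(seq46,seq2))))).
Branch lengths along that path: 1.11 + 1.18 + 1.71 + 1.28 + 0.06 + 1.13 + 0.77 + 1.79 + 1.13 + 0.31 + 0.17 + 1.17 = 11.81.

11.81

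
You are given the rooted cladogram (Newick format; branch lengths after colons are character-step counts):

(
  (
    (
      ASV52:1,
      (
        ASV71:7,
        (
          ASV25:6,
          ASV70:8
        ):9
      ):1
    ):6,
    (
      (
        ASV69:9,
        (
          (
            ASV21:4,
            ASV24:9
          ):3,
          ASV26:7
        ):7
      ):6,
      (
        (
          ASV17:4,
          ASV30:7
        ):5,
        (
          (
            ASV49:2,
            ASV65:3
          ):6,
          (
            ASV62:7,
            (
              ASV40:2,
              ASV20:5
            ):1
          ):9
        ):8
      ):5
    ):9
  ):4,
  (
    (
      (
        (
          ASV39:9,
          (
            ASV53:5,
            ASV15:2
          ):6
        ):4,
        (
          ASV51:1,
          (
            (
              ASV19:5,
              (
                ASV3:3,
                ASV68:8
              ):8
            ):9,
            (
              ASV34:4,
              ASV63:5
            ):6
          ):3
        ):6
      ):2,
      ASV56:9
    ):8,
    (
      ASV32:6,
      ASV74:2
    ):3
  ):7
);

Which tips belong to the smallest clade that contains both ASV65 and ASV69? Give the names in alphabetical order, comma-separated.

Tracing ASV65: it sits inside (ASV49,ASV65).
Tracing ASV69: it sits inside (ASV69,((ASV21,ASV24),ASV26)).
The smallest clade enclosing both is ((ASV69,((ASV21,ASV24),ASV26)),((ASV17,ASV30),((ASV49,ASV65),(ASV62,(ASV40,ASV20))))); the answer is its 11 terminal taxa in alphabetical order.

ASV17, ASV20, ASV21, ASV24, ASV26, ASV30, ASV40, ASV49, ASV62, ASV65, ASV69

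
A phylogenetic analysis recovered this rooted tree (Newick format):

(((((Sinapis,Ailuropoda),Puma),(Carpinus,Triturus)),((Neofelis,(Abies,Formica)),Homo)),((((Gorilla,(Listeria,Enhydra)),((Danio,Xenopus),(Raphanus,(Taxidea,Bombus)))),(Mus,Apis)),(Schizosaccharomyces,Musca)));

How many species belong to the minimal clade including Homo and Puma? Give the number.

9

The MRCA of Homo and Puma is the node subtending ((((Sinapis,Ailuropoda),Puma),(Carpinus,Triturus)),((Neofelis,(Abies,Formica)),Homo)).
That clade contains 9 terminal taxa: Abies, Ailuropoda, Carpinus, Formica, Homo, Neofelis, Puma, Sinapis, Triturus.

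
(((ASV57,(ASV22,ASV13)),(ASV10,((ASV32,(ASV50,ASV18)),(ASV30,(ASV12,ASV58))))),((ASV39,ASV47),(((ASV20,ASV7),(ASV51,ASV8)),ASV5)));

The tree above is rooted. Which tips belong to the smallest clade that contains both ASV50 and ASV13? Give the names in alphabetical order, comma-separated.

Tracing ASV50: it sits inside (ASV50,ASV18).
Tracing ASV13: it sits inside (ASV22,ASV13).
The smallest clade enclosing both is ((ASV57,(ASV22,ASV13)),(ASV10,((ASV32,(ASV50,ASV18)),(ASV30,(ASV12,ASV58))))); the answer is its 10 terminal taxa in alphabetical order.

ASV10, ASV12, ASV13, ASV18, ASV22, ASV30, ASV32, ASV50, ASV57, ASV58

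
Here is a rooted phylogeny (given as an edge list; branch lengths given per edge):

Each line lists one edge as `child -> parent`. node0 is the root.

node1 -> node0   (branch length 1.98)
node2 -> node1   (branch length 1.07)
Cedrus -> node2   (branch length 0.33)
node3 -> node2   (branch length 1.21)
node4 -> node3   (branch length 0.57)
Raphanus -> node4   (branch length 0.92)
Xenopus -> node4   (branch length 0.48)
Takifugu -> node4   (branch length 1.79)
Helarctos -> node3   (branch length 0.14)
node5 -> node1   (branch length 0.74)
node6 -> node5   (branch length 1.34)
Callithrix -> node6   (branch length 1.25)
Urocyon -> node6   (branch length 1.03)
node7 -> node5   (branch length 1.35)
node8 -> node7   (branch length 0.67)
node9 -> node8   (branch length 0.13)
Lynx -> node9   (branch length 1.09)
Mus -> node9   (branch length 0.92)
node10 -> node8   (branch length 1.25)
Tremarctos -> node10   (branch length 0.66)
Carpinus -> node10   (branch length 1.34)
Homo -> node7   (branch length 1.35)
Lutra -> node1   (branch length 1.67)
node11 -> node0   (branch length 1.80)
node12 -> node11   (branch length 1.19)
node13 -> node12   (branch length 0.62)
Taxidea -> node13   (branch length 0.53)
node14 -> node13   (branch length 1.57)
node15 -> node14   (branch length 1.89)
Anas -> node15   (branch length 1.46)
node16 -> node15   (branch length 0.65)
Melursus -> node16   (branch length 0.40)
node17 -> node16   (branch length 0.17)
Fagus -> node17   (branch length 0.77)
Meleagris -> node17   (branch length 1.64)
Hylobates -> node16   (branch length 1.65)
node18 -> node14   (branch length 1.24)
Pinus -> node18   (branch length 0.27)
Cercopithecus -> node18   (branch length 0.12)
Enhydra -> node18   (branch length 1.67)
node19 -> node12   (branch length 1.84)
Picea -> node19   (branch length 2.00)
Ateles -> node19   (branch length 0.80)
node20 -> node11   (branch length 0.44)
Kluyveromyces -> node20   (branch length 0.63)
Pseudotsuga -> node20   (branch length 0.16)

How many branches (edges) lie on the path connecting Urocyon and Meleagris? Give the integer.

The MRCA of Urocyon and Meleagris is the root of the tree.
From Urocyon up to that node: 4 branches. From Meleagris up to the same node: 8 branches. Total: 4 + 8 = 12.

12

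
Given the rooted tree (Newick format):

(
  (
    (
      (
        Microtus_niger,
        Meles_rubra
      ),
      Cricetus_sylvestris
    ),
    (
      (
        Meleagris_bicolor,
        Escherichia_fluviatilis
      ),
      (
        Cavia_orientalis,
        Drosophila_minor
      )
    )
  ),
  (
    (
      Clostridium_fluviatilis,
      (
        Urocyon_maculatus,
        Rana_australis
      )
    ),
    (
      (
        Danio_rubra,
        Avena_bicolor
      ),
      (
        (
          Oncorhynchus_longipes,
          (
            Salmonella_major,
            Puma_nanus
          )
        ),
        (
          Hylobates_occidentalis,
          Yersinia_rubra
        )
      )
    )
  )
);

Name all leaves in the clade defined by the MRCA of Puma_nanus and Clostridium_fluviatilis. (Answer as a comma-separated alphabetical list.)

Avena_bicolor, Clostridium_fluviatilis, Danio_rubra, Hylobates_occidentalis, Oncorhynchus_longipes, Puma_nanus, Rana_australis, Salmonella_major, Urocyon_maculatus, Yersinia_rubra

Tracing Puma_nanus: it sits inside (Salmonella_major,Puma_nanus).
Tracing Clostridium_fluviatilis: it sits inside (Clostridium_fluviatilis,(Urocyon_maculatus,Rana_australis)).
The smallest clade enclosing both is ((Clostridium_fluviatilis,(Urocyon_maculatus,Rana_australis)),((Danio_rubra,Avena_bicolor),((Oncorhynchus_longipes,(Salmonella_major,Puma_nanus)),(Hylobates_occidentalis,Yersinia_rubra)))); the answer is its 10 terminal taxa in alphabetical order.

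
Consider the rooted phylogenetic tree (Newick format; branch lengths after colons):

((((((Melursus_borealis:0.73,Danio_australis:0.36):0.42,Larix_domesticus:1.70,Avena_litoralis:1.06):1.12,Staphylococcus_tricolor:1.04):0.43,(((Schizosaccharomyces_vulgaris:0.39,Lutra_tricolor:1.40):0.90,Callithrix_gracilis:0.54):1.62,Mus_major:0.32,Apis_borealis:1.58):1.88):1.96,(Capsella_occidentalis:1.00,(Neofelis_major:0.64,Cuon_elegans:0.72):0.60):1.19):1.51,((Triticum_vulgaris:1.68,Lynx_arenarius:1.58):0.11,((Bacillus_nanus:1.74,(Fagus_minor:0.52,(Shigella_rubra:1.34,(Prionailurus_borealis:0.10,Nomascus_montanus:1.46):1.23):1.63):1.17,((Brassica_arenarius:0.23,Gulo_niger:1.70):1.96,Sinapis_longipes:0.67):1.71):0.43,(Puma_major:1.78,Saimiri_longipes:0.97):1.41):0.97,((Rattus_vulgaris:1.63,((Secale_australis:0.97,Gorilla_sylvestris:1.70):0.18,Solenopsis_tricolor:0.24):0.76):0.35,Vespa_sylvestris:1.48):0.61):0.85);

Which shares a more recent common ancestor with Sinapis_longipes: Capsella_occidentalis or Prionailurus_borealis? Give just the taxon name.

Prionailurus_borealis

The MRCA of Sinapis_longipes and Prionailurus_borealis subtends (Bacillus_nanus,(Fagus_minor,(Shigella_rubra,(Prionailurus_borealis,Nomascus_montanus))),((Brassica_arenarius,Gulo_niger),Sinapis_longipes)) (8 taxa).
The MRCA of Sinapis_longipes and Capsella_occidentalis is the root, subtending the entire tree (30 taxa).
The first is nested inside the second, so Sinapis_longipes shares a more recent common ancestor with Prionailurus_borealis.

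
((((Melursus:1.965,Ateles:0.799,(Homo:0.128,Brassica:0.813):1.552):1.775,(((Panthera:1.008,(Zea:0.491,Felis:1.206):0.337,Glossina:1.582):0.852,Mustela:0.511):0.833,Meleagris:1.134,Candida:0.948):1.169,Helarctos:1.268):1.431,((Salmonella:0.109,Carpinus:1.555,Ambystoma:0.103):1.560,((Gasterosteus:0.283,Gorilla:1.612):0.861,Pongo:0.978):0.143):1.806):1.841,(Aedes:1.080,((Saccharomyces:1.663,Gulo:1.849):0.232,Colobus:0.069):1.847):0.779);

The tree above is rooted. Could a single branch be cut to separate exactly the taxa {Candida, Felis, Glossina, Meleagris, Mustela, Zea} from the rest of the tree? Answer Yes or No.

The MRCA of the listed taxa subtends (((Panthera,(Zea,Felis),Glossina),Mustela),Meleagris,Candida).
That clade also contains Panthera, which is not in the proposed group, so the group is not monophyletic.

No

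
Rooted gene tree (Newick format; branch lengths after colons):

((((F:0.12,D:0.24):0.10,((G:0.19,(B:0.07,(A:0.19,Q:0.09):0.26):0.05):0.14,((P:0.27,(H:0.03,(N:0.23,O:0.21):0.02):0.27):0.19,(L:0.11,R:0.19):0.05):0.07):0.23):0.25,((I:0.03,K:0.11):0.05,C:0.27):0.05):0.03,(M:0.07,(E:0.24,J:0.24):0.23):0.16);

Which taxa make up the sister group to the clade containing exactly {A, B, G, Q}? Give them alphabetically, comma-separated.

The clade containing exactly {A, B, G, Q} attaches to the tree at the node subtending ((G,(B,(A,Q))),((P,(H,(N,O))),(L,R))).
The other lineage descending from that same node — the sister group — is ((P,(H,(N,O))),(L,R)); its 6 tips in alphabetical order are the answer.

H, L, N, O, P, R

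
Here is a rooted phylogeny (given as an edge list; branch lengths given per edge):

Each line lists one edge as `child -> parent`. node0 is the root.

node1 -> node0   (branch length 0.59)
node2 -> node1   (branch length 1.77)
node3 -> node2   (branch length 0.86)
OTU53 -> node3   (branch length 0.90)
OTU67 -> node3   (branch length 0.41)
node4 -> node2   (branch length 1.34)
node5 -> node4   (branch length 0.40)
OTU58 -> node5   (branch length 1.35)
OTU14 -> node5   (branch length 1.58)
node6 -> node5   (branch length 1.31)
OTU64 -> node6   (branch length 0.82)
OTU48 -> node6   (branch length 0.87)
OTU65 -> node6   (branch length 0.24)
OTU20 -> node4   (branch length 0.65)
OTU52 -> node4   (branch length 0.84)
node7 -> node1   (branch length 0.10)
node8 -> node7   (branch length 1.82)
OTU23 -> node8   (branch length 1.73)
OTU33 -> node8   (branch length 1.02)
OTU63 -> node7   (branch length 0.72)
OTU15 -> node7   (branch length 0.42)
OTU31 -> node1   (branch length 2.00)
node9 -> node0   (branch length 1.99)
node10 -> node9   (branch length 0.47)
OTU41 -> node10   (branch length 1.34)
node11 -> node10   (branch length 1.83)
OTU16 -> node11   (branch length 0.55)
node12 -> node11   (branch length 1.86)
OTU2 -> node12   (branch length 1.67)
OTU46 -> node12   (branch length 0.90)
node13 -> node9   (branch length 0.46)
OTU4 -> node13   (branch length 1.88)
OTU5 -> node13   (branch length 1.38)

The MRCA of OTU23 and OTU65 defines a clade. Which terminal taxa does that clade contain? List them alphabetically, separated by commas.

Tracing OTU23: it sits inside (OTU23,OTU33).
Tracing OTU65: it sits inside (OTU64,OTU48,OTU65).
The smallest clade enclosing both is (((OTU53,OTU67),((OTU58,OTU14,(OTU64,OTU48,OTU65)),OTU20,OTU52)),((OTU23,OTU33),OTU63,OTU15),OTU31); the answer is its 14 terminal taxa in alphabetical order.

OTU14, OTU15, OTU20, OTU23, OTU31, OTU33, OTU48, OTU52, OTU53, OTU58, OTU63, OTU64, OTU65, OTU67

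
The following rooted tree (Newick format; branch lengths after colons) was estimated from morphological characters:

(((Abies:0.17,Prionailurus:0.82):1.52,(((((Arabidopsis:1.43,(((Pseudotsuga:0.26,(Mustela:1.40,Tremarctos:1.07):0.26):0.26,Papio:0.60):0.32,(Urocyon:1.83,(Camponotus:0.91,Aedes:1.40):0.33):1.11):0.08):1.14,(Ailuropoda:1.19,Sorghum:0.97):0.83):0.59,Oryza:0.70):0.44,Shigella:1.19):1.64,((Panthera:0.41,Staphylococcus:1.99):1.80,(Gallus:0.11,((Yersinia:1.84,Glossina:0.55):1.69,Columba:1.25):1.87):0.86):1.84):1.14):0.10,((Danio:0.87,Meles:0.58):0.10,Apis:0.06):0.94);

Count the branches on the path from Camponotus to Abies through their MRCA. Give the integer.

11

The MRCA of Camponotus and Abies is the node subtending ((Abies,Prionailurus),(((((Arabidopsis,(((Pseudotsuga,(Mustela,Tremarctos)),Papio),(Urocyon,(Camponotus,Aedes)))),(Ailuropoda,Sorghum)),Oryza),Shigella),((Panthera,Staphylococcus),(Gallus,((Yersinia,Glossina),Columba))))).
From Camponotus up to that node: 9 branches. From Abies up to the same node: 2 branches. Total: 9 + 2 = 11.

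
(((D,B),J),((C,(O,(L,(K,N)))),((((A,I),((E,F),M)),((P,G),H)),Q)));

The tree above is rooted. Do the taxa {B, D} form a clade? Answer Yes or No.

Yes

The most recent common ancestor of these taxa subtends (D,B).
That clade has exactly 2 tips — every listed taxon and nothing else — so the group is monophyletic.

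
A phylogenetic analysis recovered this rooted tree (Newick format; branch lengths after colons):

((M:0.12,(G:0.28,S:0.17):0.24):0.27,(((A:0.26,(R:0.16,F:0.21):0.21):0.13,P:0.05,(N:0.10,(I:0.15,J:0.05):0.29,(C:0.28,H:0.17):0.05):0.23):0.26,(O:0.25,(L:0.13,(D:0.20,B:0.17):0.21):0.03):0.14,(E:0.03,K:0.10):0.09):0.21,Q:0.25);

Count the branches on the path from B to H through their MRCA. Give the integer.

8

The MRCA of B and H is the node subtending (((A,(R,F)),P,(N,(I,J),(C,H))),(O,(L,(D,B))),(E,K)).
From B up to that node: 4 branches. From H up to the same node: 4 branches. Total: 4 + 4 = 8.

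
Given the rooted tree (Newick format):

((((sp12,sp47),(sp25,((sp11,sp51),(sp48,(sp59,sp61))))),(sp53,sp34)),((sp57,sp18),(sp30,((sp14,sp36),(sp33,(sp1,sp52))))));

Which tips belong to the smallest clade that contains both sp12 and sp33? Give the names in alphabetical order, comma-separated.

Tracing sp12: it sits inside (sp12,sp47).
Tracing sp33: it sits inside (sp33,(sp1,sp52)).
The smallest clade enclosing both is the whole tree (their MRCA is the root), so the answer is all 18 tips in alphabetical order.

sp1, sp11, sp12, sp14, sp18, sp25, sp30, sp33, sp34, sp36, sp47, sp48, sp51, sp52, sp53, sp57, sp59, sp61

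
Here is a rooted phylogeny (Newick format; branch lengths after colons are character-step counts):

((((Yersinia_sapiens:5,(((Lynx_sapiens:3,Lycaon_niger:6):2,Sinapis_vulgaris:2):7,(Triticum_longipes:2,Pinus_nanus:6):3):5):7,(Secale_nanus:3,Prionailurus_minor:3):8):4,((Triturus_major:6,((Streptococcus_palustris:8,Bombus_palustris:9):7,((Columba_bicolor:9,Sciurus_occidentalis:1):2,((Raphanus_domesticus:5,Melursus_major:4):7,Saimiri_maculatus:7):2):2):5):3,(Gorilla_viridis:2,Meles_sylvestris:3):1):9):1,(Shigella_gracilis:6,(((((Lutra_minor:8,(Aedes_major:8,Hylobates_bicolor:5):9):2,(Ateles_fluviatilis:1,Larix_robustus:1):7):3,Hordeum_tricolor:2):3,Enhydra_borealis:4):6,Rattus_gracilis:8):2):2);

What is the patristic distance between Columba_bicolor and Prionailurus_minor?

45

The path runs Columba_bicolor → … → MRCA → … → Prionailurus_minor; the MRCA is the node subtending (((Yersinia_sapiens,(((Lynx_sapiens,Lycaon_niger),Sinapis_vulgaris),(Triticum_longipes,Pinus_nanus))),(Secale_nanus,Prionailurus_minor)),((Triturus_major,((Streptococcus_palustris,Bombus_palustris),((Columba_bicolor,Sciurus_occidentalis),((Raphanus_domesticus,Melursus_major),Saimiri_maculatus)))),(Gorilla_viridis,Meles_sylvestris))).
Branch lengths along that path: 9 + 2 + 2 + 5 + 3 + 9 + 4 + 8 + 3 = 45.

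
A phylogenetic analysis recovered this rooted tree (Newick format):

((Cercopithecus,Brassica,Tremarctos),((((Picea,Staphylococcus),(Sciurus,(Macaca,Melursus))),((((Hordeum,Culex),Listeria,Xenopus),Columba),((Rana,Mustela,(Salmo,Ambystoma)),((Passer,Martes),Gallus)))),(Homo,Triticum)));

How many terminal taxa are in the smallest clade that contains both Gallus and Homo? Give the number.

The MRCA of Gallus and Homo is the node subtending ((((Picea,Staphylococcus),(Sciurus,(Macaca,Melursus))),((((Hordeum,Culex),Listeria,Xenopus),Columba),((Rana,Mustela,(Salmo,Ambystoma)),((Passer,Martes),Gallus)))),(Homo,Triticum)).
That clade contains 19 terminal taxa: Ambystoma, Columba, Culex, Gallus, Homo, Hordeum, Listeria, Macaca, Martes, Melursus, Mustela, Passer, Picea, Rana, Salmo, Sciurus, Staphylococcus, Triticum, Xenopus.

19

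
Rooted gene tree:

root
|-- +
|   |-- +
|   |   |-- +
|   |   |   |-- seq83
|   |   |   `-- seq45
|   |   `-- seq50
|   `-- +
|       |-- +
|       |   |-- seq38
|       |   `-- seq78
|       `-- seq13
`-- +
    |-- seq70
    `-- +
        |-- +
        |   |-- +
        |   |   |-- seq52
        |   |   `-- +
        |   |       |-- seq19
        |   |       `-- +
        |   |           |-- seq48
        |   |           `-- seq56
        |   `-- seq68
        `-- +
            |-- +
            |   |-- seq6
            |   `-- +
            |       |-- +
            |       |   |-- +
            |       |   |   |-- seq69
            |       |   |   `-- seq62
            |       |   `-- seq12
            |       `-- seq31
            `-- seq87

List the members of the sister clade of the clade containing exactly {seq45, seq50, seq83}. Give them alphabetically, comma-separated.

The clade containing exactly {seq45, seq50, seq83} attaches to the tree at the node subtending (((seq83,seq45),seq50),((seq38,seq78),seq13)).
The other lineage descending from that same node — the sister group — is ((seq38,seq78),seq13); its 3 tips in alphabetical order are the answer.

seq13, seq38, seq78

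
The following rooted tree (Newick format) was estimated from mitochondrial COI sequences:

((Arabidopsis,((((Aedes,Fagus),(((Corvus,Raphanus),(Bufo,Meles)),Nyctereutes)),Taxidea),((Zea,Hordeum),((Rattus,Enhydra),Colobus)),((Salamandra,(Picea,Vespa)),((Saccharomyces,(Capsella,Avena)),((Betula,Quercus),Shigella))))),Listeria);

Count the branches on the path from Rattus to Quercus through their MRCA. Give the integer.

9

The MRCA of Rattus and Quercus is the node subtending ((((Aedes,Fagus),(((Corvus,Raphanus),(Bufo,Meles)),Nyctereutes)),Taxidea),((Zea,Hordeum),((Rattus,Enhydra),Colobus)),((Salamandra,(Picea,Vespa)),((Saccharomyces,(Capsella,Avena)),((Betula,Quercus),Shigella)))).
From Rattus up to that node: 4 branches. From Quercus up to the same node: 5 branches. Total: 4 + 5 = 9.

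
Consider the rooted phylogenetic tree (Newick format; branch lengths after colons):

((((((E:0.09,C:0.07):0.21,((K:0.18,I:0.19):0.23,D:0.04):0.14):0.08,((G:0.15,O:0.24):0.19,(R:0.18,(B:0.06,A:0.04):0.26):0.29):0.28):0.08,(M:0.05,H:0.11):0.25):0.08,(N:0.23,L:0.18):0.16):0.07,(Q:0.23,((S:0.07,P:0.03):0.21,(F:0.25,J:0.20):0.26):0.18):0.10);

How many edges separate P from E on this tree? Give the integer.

10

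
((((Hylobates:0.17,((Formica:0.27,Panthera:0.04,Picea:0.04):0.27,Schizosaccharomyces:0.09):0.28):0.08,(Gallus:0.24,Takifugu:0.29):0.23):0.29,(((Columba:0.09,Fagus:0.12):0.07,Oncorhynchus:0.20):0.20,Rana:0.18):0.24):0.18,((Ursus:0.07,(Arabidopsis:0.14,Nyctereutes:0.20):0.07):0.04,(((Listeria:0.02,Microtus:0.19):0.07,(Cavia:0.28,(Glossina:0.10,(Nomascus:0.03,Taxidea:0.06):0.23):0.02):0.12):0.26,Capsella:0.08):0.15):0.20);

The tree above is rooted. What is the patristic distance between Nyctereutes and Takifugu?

1.50

The path runs Nyctereutes → … → MRCA → … → Takifugu; the MRCA is the root of the tree.
Branch lengths along that path: 0.20 + 0.07 + 0.04 + 0.20 + 0.18 + 0.29 + 0.23 + 0.29 = 1.50.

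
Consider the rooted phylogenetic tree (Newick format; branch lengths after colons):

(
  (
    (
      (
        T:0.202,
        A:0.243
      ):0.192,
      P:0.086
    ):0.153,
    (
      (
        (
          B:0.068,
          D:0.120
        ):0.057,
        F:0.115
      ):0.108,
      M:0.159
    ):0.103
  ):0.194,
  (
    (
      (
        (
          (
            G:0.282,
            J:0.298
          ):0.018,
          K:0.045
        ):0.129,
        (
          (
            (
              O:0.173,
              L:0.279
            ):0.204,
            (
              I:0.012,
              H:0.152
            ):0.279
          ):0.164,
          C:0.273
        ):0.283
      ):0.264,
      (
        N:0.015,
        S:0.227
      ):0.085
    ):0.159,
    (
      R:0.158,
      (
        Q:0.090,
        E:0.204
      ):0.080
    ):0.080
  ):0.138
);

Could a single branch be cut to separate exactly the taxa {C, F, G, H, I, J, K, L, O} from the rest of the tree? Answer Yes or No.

The MRCA of the listed taxa is the root, so the smallest clade containing them is the whole tree.
That clade also contains A, B, D, E, M, N, P, Q, R, S, T, which are not in the proposed group, so the group is not monophyletic.

No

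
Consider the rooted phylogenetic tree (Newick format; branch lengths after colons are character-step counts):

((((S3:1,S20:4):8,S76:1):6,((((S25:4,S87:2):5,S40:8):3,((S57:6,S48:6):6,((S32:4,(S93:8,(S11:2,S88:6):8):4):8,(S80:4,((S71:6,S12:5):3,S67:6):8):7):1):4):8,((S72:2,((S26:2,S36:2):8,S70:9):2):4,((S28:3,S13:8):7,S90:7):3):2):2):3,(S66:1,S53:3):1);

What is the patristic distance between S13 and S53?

29

The path runs S13 → … → MRCA → … → S53; the MRCA is the root of the tree.
Branch lengths along that path: 8 + 7 + 3 + 2 + 2 + 3 + 1 + 3 = 29.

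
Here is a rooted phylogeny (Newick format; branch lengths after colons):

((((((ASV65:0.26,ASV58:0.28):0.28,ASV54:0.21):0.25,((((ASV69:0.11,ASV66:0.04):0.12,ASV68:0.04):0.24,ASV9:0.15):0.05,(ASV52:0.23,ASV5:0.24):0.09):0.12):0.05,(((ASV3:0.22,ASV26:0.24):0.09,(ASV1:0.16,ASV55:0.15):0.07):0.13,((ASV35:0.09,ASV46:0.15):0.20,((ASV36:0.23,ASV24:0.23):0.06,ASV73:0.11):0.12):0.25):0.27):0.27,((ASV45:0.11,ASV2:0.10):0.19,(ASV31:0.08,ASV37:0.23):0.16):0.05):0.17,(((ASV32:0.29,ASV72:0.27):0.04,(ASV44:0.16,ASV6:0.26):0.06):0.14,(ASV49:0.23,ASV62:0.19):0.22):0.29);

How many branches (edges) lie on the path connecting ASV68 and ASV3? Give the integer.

9

The MRCA of ASV68 and ASV3 is the node subtending ((((ASV65,ASV58),ASV54),((((ASV69,ASV66),ASV68),ASV9),(ASV52,ASV5))),(((ASV3,ASV26),(ASV1,ASV55)),((ASV35,ASV46),((ASV36,ASV24),ASV73)))).
From ASV68 up to that node: 5 branches. From ASV3 up to the same node: 4 branches. Total: 5 + 4 = 9.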